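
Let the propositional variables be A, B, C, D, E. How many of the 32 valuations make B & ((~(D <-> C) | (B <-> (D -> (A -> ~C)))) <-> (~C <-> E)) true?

Initial set: {(B & ((~(D <-> C) | (B <-> (D -> (A -> ~C)))) <-> (~C <-> E)))}.
(B & ((~(D <-> C) | (B <-> (D -> (A -> ~C)))) <-> (~C <-> E))): α-rule — add B, ((~(D <-> C) | (B <-> (D -> (A -> ~C)))) <-> (~C <-> E)).
((~(D <-> C) | (B <-> (D -> (A -> ~C)))) <-> (~C <-> E)): β-rule — branch into (~(D <-> C) | (B <-> (D -> (A -> ~C)))), (~C <-> E)  //  ~(~(D <-> C) | (B <-> (D -> (A -> ~C)))), ~(~C <-> E).
  branch 1 (add (~(D <-> C) | (B <-> (D -> (A -> ~C)))), (~C <-> E)):
    (~(D <-> C) | (B <-> (D -> (A -> ~C)))): β-rule — branch into ~(D <-> C)  //  (B <-> (D -> (A -> ~C))).
      branch 1.1 (add ~(D <-> C)):
        (~C <-> E): β-rule — branch into ~C, E  //  ~~C, ~E.
          branch 1.1.1 (add ~C, E):
            ~(D <-> C): β-rule — branch into D, ~C  //  ~D, C.
              branch 1.1.1.1 (add D, ~C):
                ○ open, literals {B=true, C=false, D=true, E=true}.
              branch 1.1.1.2 (add ~D, C):
                × closes — contains both C and ~C.
          branch 1.1.2 (add ~~C, ~E):
            ~(D <-> C): β-rule — branch into D, ~C  //  ~D, C.
              branch 1.1.2.1 (add D, ~C):
                × closes — contains both C and ~C.
              branch 1.1.2.2 (add ~D, C):
                ○ open, literals {B=true, C=true, D=false, E=false}.
      branch 1.2 (add (B <-> (D -> (A -> ~C)))):
        (~C <-> E): β-rule — branch into ~C, E  //  ~~C, ~E.
          branch 1.2.1 (add ~C, E):
            (B <-> (D -> (A -> ~C))): β-rule — branch into B, (D -> (A -> ~C))  //  ~B, ~(D -> (A -> ~C)).
              branch 1.2.1.1 (add B, (D -> (A -> ~C))):
                (D -> (A -> ~C)): β-rule — branch into ~D  //  (A -> ~C).
                  branch 1.2.1.1.1 (add ~D):
                    ○ open, literals {B=true, C=false, D=false, E=true}.
                  branch 1.2.1.1.2 (add (A -> ~C)):
                    (A -> ~C): β-rule — branch into ~A  //  ~C.
                      branch 1.2.1.1.2.1 (add ~A):
                        ○ open, literals {A=false, B=true, C=false, E=true}.
                      branch 1.2.1.1.2.2 (add ~C):
                        ○ open, literals {B=true, C=false, E=true}.
              branch 1.2.1.2 (add ~B, ~(D -> (A -> ~C))):
                × closes — contains both B and ~B.
          branch 1.2.2 (add ~~C, ~E):
            (B <-> (D -> (A -> ~C))): β-rule — branch into B, (D -> (A -> ~C))  //  ~B, ~(D -> (A -> ~C)).
              branch 1.2.2.1 (add B, (D -> (A -> ~C))):
                (D -> (A -> ~C)): β-rule — branch into ~D  //  (A -> ~C).
                  branch 1.2.2.1.1 (add ~D):
                    ○ open, literals {B=true, C=true, D=false, E=false}.
                  branch 1.2.2.1.2 (add (A -> ~C)):
                    (A -> ~C): β-rule — branch into ~A  //  ~C.
                      branch 1.2.2.1.2.1 (add ~A):
                        ○ open, literals {A=false, B=true, C=true, E=false}.
                      branch 1.2.2.1.2.2 (add ~C):
                        × closes — contains both C and ~C.
              branch 1.2.2.2 (add ~B, ~(D -> (A -> ~C))):
                × closes — contains both B and ~B.
  branch 2 (add ~(~(D <-> C) | (B <-> (D -> (A -> ~C)))), ~(~C <-> E)):
    ~(~(D <-> C) | (B <-> (D -> (A -> ~C)))): α-rule — add ~~(D <-> C), ~(B <-> (D -> (A -> ~C))).
    ~(~C <-> E): β-rule — branch into ~C, ~E  //  ~~C, E.
      branch 2.1 (add ~C, ~E):
        ~~(D <-> C): β-rule — branch into D, C  //  ~D, ~C.
          branch 2.1.1 (add D, C):
            × closes — contains both C and ~C.
          branch 2.1.2 (add ~D, ~C):
            ~(B <-> (D -> (A -> ~C))): β-rule — branch into B, ~(D -> (A -> ~C))  //  ~B, (D -> (A -> ~C)).
              branch 2.1.2.1 (add B, ~(D -> (A -> ~C))):
                ~(D -> (A -> ~C)): α-rule — add D, ~(A -> ~C).
                × closes — contains both D and ~D.
              branch 2.1.2.2 (add ~B, (D -> (A -> ~C))):
                × closes — contains both B and ~B.
      branch 2.2 (add ~~C, E):
        ~~(D <-> C): β-rule — branch into D, C  //  ~D, ~C.
          branch 2.2.1 (add D, C):
            ~(B <-> (D -> (A -> ~C))): β-rule — branch into B, ~(D -> (A -> ~C))  //  ~B, (D -> (A -> ~C)).
              branch 2.2.1.1 (add B, ~(D -> (A -> ~C))):
                ~(D -> (A -> ~C)): α-rule — add D, ~(A -> ~C).
                ~(A -> ~C): α-rule — add A, ~~C.
                ○ open, literals {A=true, B=true, C=true, D=true, E=true}.
              branch 2.2.1.2 (add ~B, (D -> (A -> ~C))):
                × closes — contains both B and ~B.
          branch 2.2.2 (add ~D, ~C):
            × closes — contains both C and ~C.
10 branches closed, 8 open.
Each open branch fixes some atoms; the unmentioned ones are free. Counting distinct full assignments: branch {B=true, C=false, D=true, E=true} (A) contributes 2 new; branch {B=true, C=true, D=false, E=false} (A) contributes 2 new; branch {B=true, C=false, D=false, E=true} (A) contributes 2 new; branch {A=false, B=true, C=false, E=true} (D) contributes 0 new; branch {B=true, C=false, E=true} (A, D) contributes 0 new; branch {B=true, C=true, D=false, E=false} (A) contributes 0 new; branch {A=false, B=true, C=true, E=false} (D) contributes 1 new; branch {A=true, B=true, C=true, D=true, E=true} (none free) contributes 1 new. Total: 8.

8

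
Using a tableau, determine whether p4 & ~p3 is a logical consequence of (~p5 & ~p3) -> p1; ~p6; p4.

Initial set: {((~p5 & ~p3) -> p1); ~p6; p4; ~(p4 & ~p3)}.
((~p5 & ~p3) -> p1): β-rule — branch into ~(~p5 & ~p3)  //  p1.
  branch 1 (add ~(~p5 & ~p3)):
    ~(p4 & ~p3): β-rule — branch into ~p4  //  ~~p3.
      branch 1.1 (add ~p4):
        × closes — contains both p4 and ~p4.
      branch 1.2 (add ~~p3):
        ~(~p5 & ~p3): β-rule — branch into ~~p5  //  ~~p3.
          branch 1.2.1 (add ~~p5):
            ○ open, literals {p3=T, p4=T, p5=T, p6=F}.
          branch 1.2.2 (add ~~p3):
            ○ open, literals {p3=T, p4=T, p6=F}.
  branch 2 (add p1):
    ~(p4 & ~p3): β-rule — branch into ~p4  //  ~~p3.
      branch 2.1 (add ~p4):
        × closes — contains both p4 and ~p4.
      branch 2.2 (add ~~p3):
        ○ open, literals {p1=T, p3=T, p4=T, p6=F}.
2 branches closed, 3 open.
An open branch gives a countermodel: p3=T, p4=T, p5=T, p6=F (unmentioned atoms arbitrary); the premises hold there but the conclusion fails.

No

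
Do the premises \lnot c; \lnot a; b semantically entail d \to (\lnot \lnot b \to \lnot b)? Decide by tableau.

No

Initial set: {\lnot c; \lnot a; b; \lnot (d \to (\lnot \lnot b \to \lnot b))}.
\lnot (d \to (\lnot \lnot b \to \lnot b)): α-rule — add d, \lnot (\lnot \lnot b \to \lnot b).
\lnot (\lnot \lnot b \to \lnot b): α-rule — add \lnot \lnot b, \lnot \lnot b.
\lnot \lnot b: drop double negation, giving b.
○ open, literals {a=F, b=T, c=F, d=T}.
0 branches closed, 1 open.
An open branch gives a countermodel: a=F, b=T, c=F, d=T (unmentioned atoms arbitrary); the premises hold there but the conclusion fails.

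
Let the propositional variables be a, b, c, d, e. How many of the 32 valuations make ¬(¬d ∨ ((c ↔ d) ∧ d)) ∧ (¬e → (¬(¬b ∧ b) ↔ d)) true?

Initial set: {(¬(¬d ∨ ((c ↔ d) ∧ d)) ∧ (¬e → (¬(¬b ∧ b) ↔ d)))}.
(¬(¬d ∨ ((c ↔ d) ∧ d)) ∧ (¬e → (¬(¬b ∧ b) ↔ d))): α-rule — add ¬(¬d ∨ ((c ↔ d) ∧ d)), (¬e → (¬(¬b ∧ b) ↔ d)).
¬(¬d ∨ ((c ↔ d) ∧ d)): α-rule — add ¬¬d, ¬((c ↔ d) ∧ d).
(¬e → (¬(¬b ∧ b) ↔ d)): β-rule — branch into ¬¬e  //  (¬(¬b ∧ b) ↔ d).
  branch 1 (add ¬¬e):
    ¬((c ↔ d) ∧ d): β-rule — branch into ¬(c ↔ d)  //  ¬d.
      branch 1.1 (add ¬(c ↔ d)):
        ¬(c ↔ d): β-rule — branch into c, ¬d  //  ¬c, d.
          branch 1.1.1 (add c, ¬d):
            × closes — contains both d and ¬d.
          branch 1.1.2 (add ¬c, d):
            ○ open, literals {c=0, d=1, e=1}.
      branch 1.2 (add ¬d):
        × closes — contains both d and ¬d.
  branch 2 (add (¬(¬b ∧ b) ↔ d)):
    ¬((c ↔ d) ∧ d): β-rule — branch into ¬(c ↔ d)  //  ¬d.
      branch 2.1 (add ¬(c ↔ d)):
        (¬(¬b ∧ b) ↔ d): β-rule — branch into ¬(¬b ∧ b), d  //  ¬¬(¬b ∧ b), ¬d.
          branch 2.1.1 (add ¬(¬b ∧ b), d):
            ¬(c ↔ d): β-rule — branch into c, ¬d  //  ¬c, d.
              branch 2.1.1.1 (add c, ¬d):
                × closes — contains both d and ¬d.
              branch 2.1.1.2 (add ¬c, d):
                ¬(¬b ∧ b): β-rule — branch into ¬¬b  //  ¬b.
                  branch 2.1.1.2.1 (add ¬¬b):
                    ○ open, literals {b=1, c=0, d=1}.
                  branch 2.1.1.2.2 (add ¬b):
                    ○ open, literals {b=0, c=0, d=1}.
          branch 2.1.2 (add ¬¬(¬b ∧ b), ¬d):
            × closes — contains both d and ¬d.
      branch 2.2 (add ¬d):
        × closes — contains both d and ¬d.
5 branches closed, 3 open.
Each open branch fixes some atoms; the unmentioned ones are free. Counting distinct full assignments: branch {c=0, d=1, e=1} (a, b) contributes 4 new; branch {b=1, c=0, d=1} (a, e) contributes 2 new; branch {b=0, c=0, d=1} (a, e) contributes 2 new. Total: 8.

8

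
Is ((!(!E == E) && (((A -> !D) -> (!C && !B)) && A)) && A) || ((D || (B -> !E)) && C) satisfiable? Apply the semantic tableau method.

Initial set: {(((!(!E == E) && (((A -> !D) -> (!C && !B)) && A)) && A) || ((D || (B -> !E)) && C))}.
(((!(!E == E) && (((A -> !D) -> (!C && !B)) && A)) && A) || ((D || (B -> !E)) && C)): β-rule — branch into ((!(!E == E) && (((A -> !D) -> (!C && !B)) && A)) && A)  //  ((D || (B -> !E)) && C).
  branch 1 (add ((!(!E == E) && (((A -> !D) -> (!C && !B)) && A)) && A)):
    ((!(!E == E) && (((A -> !D) -> (!C && !B)) && A)) && A): α-rule — add (!(!E == E) && (((A -> !D) -> (!C && !B)) && A)), A.
    (!(!E == E) && (((A -> !D) -> (!C && !B)) && A)): α-rule — add !(!E == E), (((A -> !D) -> (!C && !B)) && A).
    (((A -> !D) -> (!C && !B)) && A): α-rule — add ((A -> !D) -> (!C && !B)), A.
    !(!E == E): β-rule — branch into !E, !E  //  !!E, E.
      branch 1.1 (add !E, !E):
        ((A -> !D) -> (!C && !B)): β-rule — branch into !(A -> !D)  //  (!C && !B).
          branch 1.1.1 (add !(A -> !D)):
            !(A -> !D): α-rule — add A, !!D.
            ○ open, literals {A=T, D=T, E=F}.
          branch 1.1.2 (add (!C && !B)):
            (!C && !B): α-rule — add !C, !B.
            ○ open, literals {A=T, B=F, C=F, E=F}.
      branch 1.2 (add !!E, E):
        ((A -> !D) -> (!C && !B)): β-rule — branch into !(A -> !D)  //  (!C && !B).
          branch 1.2.1 (add !(A -> !D)):
            !(A -> !D): α-rule — add A, !!D.
            ○ open, literals {A=T, D=T, E=T}.
          branch 1.2.2 (add (!C && !B)):
            (!C && !B): α-rule — add !C, !B.
            ○ open, literals {A=T, B=F, C=F, E=T}.
  branch 2 (add ((D || (B -> !E)) && C)):
    ((D || (B -> !E)) && C): α-rule — add (D || (B -> !E)), C.
    (D || (B -> !E)): β-rule — branch into D  //  (B -> !E).
      branch 2.1 (add D):
        ○ open, literals {C=T, D=T}.
      branch 2.2 (add (B -> !E)):
        (B -> !E): β-rule — branch into !B  //  !E.
          branch 2.2.1 (add !B):
            ○ open, literals {B=F, C=T}.
          branch 2.2.2 (add !E):
            ○ open, literals {C=T, E=F}.
0 branches closed, 7 open.
An open branch gives a satisfying assignment: A=T, D=T, E=F.

Satisfiable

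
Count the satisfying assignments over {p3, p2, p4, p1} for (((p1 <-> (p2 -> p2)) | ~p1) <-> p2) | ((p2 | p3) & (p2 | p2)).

8

Initial set: {((((p1 <-> (p2 -> p2)) | ~p1) <-> p2) | ((p2 | p3) & (p2 | p2)))}.
((((p1 <-> (p2 -> p2)) | ~p1) <-> p2) | ((p2 | p3) & (p2 | p2))): β-rule — branch into (((p1 <-> (p2 -> p2)) | ~p1) <-> p2)  //  ((p2 | p3) & (p2 | p2)).
  branch 1 (add (((p1 <-> (p2 -> p2)) | ~p1) <-> p2)):
    (((p1 <-> (p2 -> p2)) | ~p1) <-> p2): β-rule — branch into ((p1 <-> (p2 -> p2)) | ~p1), p2  //  ~((p1 <-> (p2 -> p2)) | ~p1), ~p2.
      branch 1.1 (add ((p1 <-> (p2 -> p2)) | ~p1), p2):
        ((p1 <-> (p2 -> p2)) | ~p1): β-rule — branch into (p1 <-> (p2 -> p2))  //  ~p1.
          branch 1.1.1 (add (p1 <-> (p2 -> p2))):
            (p1 <-> (p2 -> p2)): β-rule — branch into p1, (p2 -> p2)  //  ~p1, ~(p2 -> p2).
              branch 1.1.1.1 (add p1, (p2 -> p2)):
                (p2 -> p2): β-rule — branch into ~p2  //  p2.
                  branch 1.1.1.1.1 (add ~p2):
                    × closes — contains both p2 and ~p2.
                  branch 1.1.1.1.2 (add p2):
                    ○ open, literals {p1=true, p2=true}.
              branch 1.1.1.2 (add ~p1, ~(p2 -> p2)):
                ~(p2 -> p2): α-rule — add p2, ~p2.
                × closes — contains both p2 and ~p2.
          branch 1.1.2 (add ~p1):
            ○ open, literals {p1=false, p2=true}.
      branch 1.2 (add ~((p1 <-> (p2 -> p2)) | ~p1), ~p2):
        ~((p1 <-> (p2 -> p2)) | ~p1): α-rule — add ~(p1 <-> (p2 -> p2)), ~~p1.
        ~(p1 <-> (p2 -> p2)): β-rule — branch into p1, ~(p2 -> p2)  //  ~p1, (p2 -> p2).
          branch 1.2.1 (add p1, ~(p2 -> p2)):
            ~(p2 -> p2): α-rule — add p2, ~p2.
            × closes — contains both p2 and ~p2.
          branch 1.2.2 (add ~p1, (p2 -> p2)):
            × closes — contains both p1 and ~p1.
  branch 2 (add ((p2 | p3) & (p2 | p2))):
    ((p2 | p3) & (p2 | p2)): α-rule — add (p2 | p3), (p2 | p2).
    (p2 | p3): β-rule — branch into p2  //  p3.
      branch 2.1 (add p2):
        (p2 | p2): β-rule — branch into p2  //  p2.
          branch 2.1.1 (add p2):
            ○ open, literals {p2=true}.
          branch 2.1.2 (add p2):
            ○ open, literals {p2=true}.
      branch 2.2 (add p3):
        (p2 | p2): β-rule — branch into p2  //  p2.
          branch 2.2.1 (add p2):
            ○ open, literals {p2=true, p3=true}.
          branch 2.2.2 (add p2):
            ○ open, literals {p2=true, p3=true}.
4 branches closed, 6 open.
Each open branch fixes some atoms; the unmentioned ones are free. Counting distinct full assignments: branch {p1=true, p2=true} (p3, p4) contributes 4 new; branch {p1=false, p2=true} (p3, p4) contributes 4 new; branch {p2=true} (p3, p4, p1) contributes 0 new; branch {p2=true} (p3, p4, p1) contributes 0 new; branch {p2=true, p3=true} (p4, p1) contributes 0 new; branch {p2=true, p3=true} (p4, p1) contributes 0 new. Total: 8.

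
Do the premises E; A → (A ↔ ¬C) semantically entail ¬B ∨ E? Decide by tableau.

Initial set: {E; (A → (A ↔ ¬C)); ¬(¬B ∨ E)}.
¬(¬B ∨ E): α-rule — add ¬¬B, ¬E.
× closes — contains both E and ¬E.
All 1 branch closes.
Every branch closed, so the premises entail the conclusion.

Yes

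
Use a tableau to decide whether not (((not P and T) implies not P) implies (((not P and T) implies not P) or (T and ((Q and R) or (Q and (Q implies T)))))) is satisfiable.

Unsatisfiable

Initial set: {not (((not P and T) implies not P) implies (((not P and T) implies not P) or (T and ((Q and R) or (Q and (Q implies T))))))}.
not (((not P and T) implies not P) implies (((not P and T) implies not P) or (T and ((Q and R) or (Q and (Q implies T)))))): α-rule — add ((not P and T) implies not P), not (((not P and T) implies not P) or (T and ((Q and R) or (Q and (Q implies T))))).
not (((not P and T) implies not P) or (T and ((Q and R) or (Q and (Q implies T))))): α-rule — add not ((not P and T) implies not P), not (T and ((Q and R) or (Q and (Q implies T)))).
not ((not P and T) implies not P): α-rule — add (not P and T), not not P.
(not P and T): α-rule — add not P, T.
× closes — contains both P and not P.
All 1 branch closes.
Every branch closed; the formula is unsatisfiable.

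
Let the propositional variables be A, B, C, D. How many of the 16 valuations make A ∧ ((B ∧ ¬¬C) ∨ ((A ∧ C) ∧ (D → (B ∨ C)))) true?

Initial set: {T (A ∧ ((B ∧ ¬¬C) ∨ ((A ∧ C) ∧ (D → (B ∨ C)))))}.
T (A ∧ ((B ∧ ¬¬C) ∨ ((A ∧ C) ∧ (D → (B ∨ C))))): α-rule — add T A, T ((B ∧ ¬¬C) ∨ ((A ∧ C) ∧ (D → (B ∨ C)))).
T ((B ∧ ¬¬C) ∨ ((A ∧ C) ∧ (D → (B ∨ C)))): β-rule — branch into T (B ∧ ¬¬C)  //  T ((A ∧ C) ∧ (D → (B ∨ C))).
  branch 1 (add T (B ∧ ¬¬C)):
    T (B ∧ ¬¬C): α-rule — add T B, T ¬¬C.
    T ¬¬C: drop double negation, giving T C.
    ○ open, literals {A=true, B=true, C=true}.
  branch 2 (add T ((A ∧ C) ∧ (D → (B ∨ C)))):
    T ((A ∧ C) ∧ (D → (B ∨ C))): α-rule — add T (A ∧ C), T (D → (B ∨ C)).
    T (A ∧ C): α-rule — add T A, T C.
    T (D → (B ∨ C)): β-rule — branch into F D  //  T (B ∨ C).
      branch 2.1 (add F D):
        ○ open, literals {A=true, C=true, D=false}.
      branch 2.2 (add T (B ∨ C)):
        T (B ∨ C): β-rule — branch into T B  //  T C.
          branch 2.2.1 (add T B):
            ○ open, literals {A=true, B=true, C=true}.
          branch 2.2.2 (add T C):
            ○ open, literals {A=true, C=true}.
0 branches closed, 4 open.
Each open branch fixes some atoms; the unmentioned ones are free. Counting distinct full assignments: branch {A=true, B=true, C=true} (D) contributes 2 new; branch {A=true, C=true, D=false} (B) contributes 1 new; branch {A=true, B=true, C=true} (D) contributes 0 new; branch {A=true, C=true} (B, D) contributes 1 new. Total: 4.

4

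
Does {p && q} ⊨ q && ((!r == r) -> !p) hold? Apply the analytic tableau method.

Initial set: {(p && q); !(q && ((!r == r) -> !p))}.
(p && q): α-rule — add p, q.
!(q && ((!r == r) -> !p)): β-rule — branch into !q  //  !((!r == r) -> !p).
  branch 1 (add !q):
    × closes — contains both q and !q.
  branch 2 (add !((!r == r) -> !p)):
    !((!r == r) -> !p): α-rule — add (!r == r), !!p.
    (!r == r): β-rule — branch into !r, r  //  !!r, !r.
      branch 2.1 (add !r, r):
        × closes — contains both r and !r.
      branch 2.2 (add !!r, !r):
        × closes — contains both r and !r.
All 3 branches close.
Every branch closed, so the premises entail the conclusion.

Yes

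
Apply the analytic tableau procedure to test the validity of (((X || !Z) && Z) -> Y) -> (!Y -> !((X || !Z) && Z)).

Valid

Assume the negation and expand:
Initial set: {!((((X || !Z) && Z) -> Y) -> (!Y -> !((X || !Z) && Z)))}.
!((((X || !Z) && Z) -> Y) -> (!Y -> !((X || !Z) && Z))): α-rule — add (((X || !Z) && Z) -> Y), !(!Y -> !((X || !Z) && Z)).
!(!Y -> !((X || !Z) && Z)): α-rule — add !Y, !!((X || !Z) && Z).
!!((X || !Z) && Z): α-rule — add (X || !Z), Z.
(((X || !Z) && Z) -> Y): β-rule — branch into !((X || !Z) && Z)  //  Y.
  branch 1 (add !((X || !Z) && Z)):
    (X || !Z): β-rule — branch into X  //  !Z.
      branch 1.1 (add X):
        !((X || !Z) && Z): β-rule — branch into !(X || !Z)  //  !Z.
          branch 1.1.1 (add !(X || !Z)):
            !(X || !Z): α-rule — add !X, !!Z.
            × closes — contains both X and !X.
          branch 1.1.2 (add !Z):
            × closes — contains both Z and !Z.
      branch 1.2 (add !Z):
        × closes — contains both Z and !Z.
  branch 2 (add Y):
    × closes — contains both Y and !Y.
All 4 branches close.
Every branch closed, so the negation is unsatisfiable and the formula is valid.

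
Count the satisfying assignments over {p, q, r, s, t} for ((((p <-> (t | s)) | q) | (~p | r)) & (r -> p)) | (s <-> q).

28

Initial set: {(((((p <-> (t | s)) | q) | (~p | r)) & (r -> p)) | (s <-> q))}.
(((((p <-> (t | s)) | q) | (~p | r)) & (r -> p)) | (s <-> q)): β-rule — branch into ((((p <-> (t | s)) | q) | (~p | r)) & (r -> p))  //  (s <-> q).
  branch 1 (add ((((p <-> (t | s)) | q) | (~p | r)) & (r -> p))):
    ((((p <-> (t | s)) | q) | (~p | r)) & (r -> p)): α-rule — add (((p <-> (t | s)) | q) | (~p | r)), (r -> p).
    (((p <-> (t | s)) | q) | (~p | r)): β-rule — branch into ((p <-> (t | s)) | q)  //  (~p | r).
      branch 1.1 (add ((p <-> (t | s)) | q)):
        (r -> p): β-rule — branch into ~r  //  p.
          branch 1.1.1 (add ~r):
            ((p <-> (t | s)) | q): β-rule — branch into (p <-> (t | s))  //  q.
              branch 1.1.1.1 (add (p <-> (t | s))):
                (p <-> (t | s)): β-rule — branch into p, (t | s)  //  ~p, ~(t | s).
                  branch 1.1.1.1.1 (add p, (t | s)):
                    (t | s): β-rule — branch into t  //  s.
                      branch 1.1.1.1.1.1 (add t):
                        ○ open, literals {p=T, r=F, t=T}.
                      branch 1.1.1.1.1.2 (add s):
                        ○ open, literals {p=T, r=F, s=T}.
                  branch 1.1.1.1.2 (add ~p, ~(t | s)):
                    ~(t | s): α-rule — add ~t, ~s.
                    ○ open, literals {p=F, r=F, s=F, t=F}.
              branch 1.1.1.2 (add q):
                ○ open, literals {q=T, r=F}.
          branch 1.1.2 (add p):
            ((p <-> (t | s)) | q): β-rule — branch into (p <-> (t | s))  //  q.
              branch 1.1.2.1 (add (p <-> (t | s))):
                (p <-> (t | s)): β-rule — branch into p, (t | s)  //  ~p, ~(t | s).
                  branch 1.1.2.1.1 (add p, (t | s)):
                    (t | s): β-rule — branch into t  //  s.
                      branch 1.1.2.1.1.1 (add t):
                        ○ open, literals {p=T, t=T}.
                      branch 1.1.2.1.1.2 (add s):
                        ○ open, literals {p=T, s=T}.
                  branch 1.1.2.1.2 (add ~p, ~(t | s)):
                    × closes — contains both p and ~p.
              branch 1.1.2.2 (add q):
                ○ open, literals {p=T, q=T}.
      branch 1.2 (add (~p | r)):
        (r -> p): β-rule — branch into ~r  //  p.
          branch 1.2.1 (add ~r):
            (~p | r): β-rule — branch into ~p  //  r.
              branch 1.2.1.1 (add ~p):
                ○ open, literals {p=F, r=F}.
              branch 1.2.1.2 (add r):
                × closes — contains both r and ~r.
          branch 1.2.2 (add p):
            (~p | r): β-rule — branch into ~p  //  r.
              branch 1.2.2.1 (add ~p):
                × closes — contains both p and ~p.
              branch 1.2.2.2 (add r):
                ○ open, literals {p=T, r=T}.
  branch 2 (add (s <-> q)):
    (s <-> q): β-rule — branch into s, q  //  ~s, ~q.
      branch 2.1 (add s, q):
        ○ open, literals {q=T, s=T}.
      branch 2.2 (add ~s, ~q):
        ○ open, literals {q=F, s=F}.
3 branches closed, 11 open.
Each open branch fixes some atoms; the unmentioned ones are free. Counting distinct full assignments: branch {p=T, r=F, t=T} (q, s) contributes 4 new; branch {p=T, r=F, s=T} (q, t) contributes 2 new; branch {p=F, r=F, s=F, t=F} (q) contributes 2 new; branch {q=T, r=F} (p, s, t) contributes 4 new; branch {p=T, t=T} (q, r, s) contributes 4 new; branch {p=T, s=T} (q, r, t) contributes 2 new; branch {p=T, q=T} (r, s, t) contributes 1 new; branch {p=F, r=F} (q, s, t) contributes 3 new; branch {p=T, r=T} (q, s, t) contributes 1 new; branch {q=T, s=T} (p, r, t) contributes 2 new; branch {q=F, s=F} (p, r, t) contributes 3 new. Total: 28.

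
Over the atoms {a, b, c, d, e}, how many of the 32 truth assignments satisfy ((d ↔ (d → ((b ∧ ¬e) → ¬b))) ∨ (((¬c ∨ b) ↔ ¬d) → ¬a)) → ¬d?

16

Initial set: {(((d ↔ (d → ((b ∧ ¬e) → ¬b))) ∨ (((¬c ∨ b) ↔ ¬d) → ¬a)) → ¬d)}.
(((d ↔ (d → ((b ∧ ¬e) → ¬b))) ∨ (((¬c ∨ b) ↔ ¬d) → ¬a)) → ¬d): β-rule — branch into ¬((d ↔ (d → ((b ∧ ¬e) → ¬b))) ∨ (((¬c ∨ b) ↔ ¬d) → ¬a))  //  ¬d.
  branch 1 (add ¬((d ↔ (d → ((b ∧ ¬e) → ¬b))) ∨ (((¬c ∨ b) ↔ ¬d) → ¬a))):
    ¬((d ↔ (d → ((b ∧ ¬e) → ¬b))) ∨ (((¬c ∨ b) ↔ ¬d) → ¬a)): α-rule — add ¬(d ↔ (d → ((b ∧ ¬e) → ¬b))), ¬(((¬c ∨ b) ↔ ¬d) → ¬a).
    ¬(((¬c ∨ b) ↔ ¬d) → ¬a): α-rule — add ((¬c ∨ b) ↔ ¬d), ¬¬a.
    ¬(d ↔ (d → ((b ∧ ¬e) → ¬b))): β-rule — branch into d, ¬(d → ((b ∧ ¬e) → ¬b))  //  ¬d, (d → ((b ∧ ¬e) → ¬b)).
      branch 1.1 (add d, ¬(d → ((b ∧ ¬e) → ¬b))):
        ¬(d → ((b ∧ ¬e) → ¬b)): α-rule — add d, ¬((b ∧ ¬e) → ¬b).
        ¬((b ∧ ¬e) → ¬b): α-rule — add (b ∧ ¬e), ¬¬b.
        (b ∧ ¬e): α-rule — add b, ¬e.
        ((¬c ∨ b) ↔ ¬d): β-rule — branch into (¬c ∨ b), ¬d  //  ¬(¬c ∨ b), ¬¬d.
          branch 1.1.1 (add (¬c ∨ b), ¬d):
            × closes — contains both d and ¬d.
          branch 1.1.2 (add ¬(¬c ∨ b), ¬¬d):
            ¬(¬c ∨ b): α-rule — add ¬¬c, ¬b.
            × closes — contains both b and ¬b.
      branch 1.2 (add ¬d, (d → ((b ∧ ¬e) → ¬b))):
        ((¬c ∨ b) ↔ ¬d): β-rule — branch into (¬c ∨ b), ¬d  //  ¬(¬c ∨ b), ¬¬d.
          branch 1.2.1 (add (¬c ∨ b), ¬d):
            (d → ((b ∧ ¬e) → ¬b)): β-rule — branch into ¬d  //  ((b ∧ ¬e) → ¬b).
              branch 1.2.1.1 (add ¬d):
                (¬c ∨ b): β-rule — branch into ¬c  //  b.
                  branch 1.2.1.1.1 (add ¬c):
                    ○ open, literals {a=true, c=false, d=false}.
                  branch 1.2.1.1.2 (add b):
                    ○ open, literals {a=true, b=true, d=false}.
              branch 1.2.1.2 (add ((b ∧ ¬e) → ¬b)):
                (¬c ∨ b): β-rule — branch into ¬c  //  b.
                  branch 1.2.1.2.1 (add ¬c):
                    ((b ∧ ¬e) → ¬b): β-rule — branch into ¬(b ∧ ¬e)  //  ¬b.
                      branch 1.2.1.2.1.1 (add ¬(b ∧ ¬e)):
                        ¬(b ∧ ¬e): β-rule — branch into ¬b  //  ¬¬e.
                          branch 1.2.1.2.1.1.1 (add ¬b):
                            ○ open, literals {a=true, b=false, c=false, d=false}.
                          branch 1.2.1.2.1.1.2 (add ¬¬e):
                            ○ open, literals {a=true, c=false, d=false, e=true}.
                      branch 1.2.1.2.1.2 (add ¬b):
                        ○ open, literals {a=true, b=false, c=false, d=false}.
                  branch 1.2.1.2.2 (add b):
                    ((b ∧ ¬e) → ¬b): β-rule — branch into ¬(b ∧ ¬e)  //  ¬b.
                      branch 1.2.1.2.2.1 (add ¬(b ∧ ¬e)):
                        ¬(b ∧ ¬e): β-rule — branch into ¬b  //  ¬¬e.
                          branch 1.2.1.2.2.1.1 (add ¬b):
                            × closes — contains both b and ¬b.
                          branch 1.2.1.2.2.1.2 (add ¬¬e):
                            ○ open, literals {a=true, b=true, d=false, e=true}.
                      branch 1.2.1.2.2.2 (add ¬b):
                        × closes — contains both b and ¬b.
          branch 1.2.2 (add ¬(¬c ∨ b), ¬¬d):
            × closes — contains both d and ¬d.
  branch 2 (add ¬d):
    ○ open, literals {d=false}.
5 branches closed, 7 open.
Each open branch fixes some atoms; the unmentioned ones are free. Counting distinct full assignments: branch {a=true, c=false, d=false} (b, e) contributes 4 new; branch {a=true, b=true, d=false} (c, e) contributes 2 new; branch {a=true, b=false, c=false, d=false} (e) contributes 0 new; branch {a=true, c=false, d=false, e=true} (b) contributes 0 new; branch {a=true, b=false, c=false, d=false} (e) contributes 0 new; branch {a=true, b=true, d=false, e=true} (c) contributes 0 new; branch {d=false} (a, b, c, e) contributes 10 new. Total: 16.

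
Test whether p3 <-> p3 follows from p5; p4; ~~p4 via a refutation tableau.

Initial set: {p5; p4; ~~p4; ~(p3 <-> p3)}.
~~p4: drop double negation, giving p4.
~(p3 <-> p3): β-rule — branch into p3, ~p3  //  ~p3, p3.
  branch 1 (add p3, ~p3):
    × closes — contains both p3 and ~p3.
  branch 2 (add ~p3, p3):
    × closes — contains both p3 and ~p3.
All 2 branches close.
Every branch closed, so the premises entail the conclusion.

Yes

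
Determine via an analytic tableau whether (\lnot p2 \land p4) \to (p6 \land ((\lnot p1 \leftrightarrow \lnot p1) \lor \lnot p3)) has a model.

Satisfiable

Initial set: {((\lnot p2 \land p4) \to (p6 \land ((\lnot p1 \leftrightarrow \lnot p1) \lor \lnot p3)))}.
((\lnot p2 \land p4) \to (p6 \land ((\lnot p1 \leftrightarrow \lnot p1) \lor \lnot p3))): β-rule — branch into \lnot (\lnot p2 \land p4)  //  (p6 \land ((\lnot p1 \leftrightarrow \lnot p1) \lor \lnot p3)).
  branch 1 (add \lnot (\lnot p2 \land p4)):
    \lnot (\lnot p2 \land p4): β-rule — branch into \lnot \lnot p2  //  \lnot p4.
      branch 1.1 (add \lnot \lnot p2):
        ○ open, literals {p2=T}.
      branch 1.2 (add \lnot p4):
        ○ open, literals {p4=F}.
  branch 2 (add (p6 \land ((\lnot p1 \leftrightarrow \lnot p1) \lor \lnot p3))):
    (p6 \land ((\lnot p1 \leftrightarrow \lnot p1) \lor \lnot p3)): α-rule — add p6, ((\lnot p1 \leftrightarrow \lnot p1) \lor \lnot p3).
    ((\lnot p1 \leftrightarrow \lnot p1) \lor \lnot p3): β-rule — branch into (\lnot p1 \leftrightarrow \lnot p1)  //  \lnot p3.
      branch 2.1 (add (\lnot p1 \leftrightarrow \lnot p1)):
        (\lnot p1 \leftrightarrow \lnot p1): β-rule — branch into \lnot p1, \lnot p1  //  \lnot \lnot p1, \lnot \lnot p1.
          branch 2.1.1 (add \lnot p1, \lnot p1):
            ○ open, literals {p1=F, p6=T}.
          branch 2.1.2 (add \lnot \lnot p1, \lnot \lnot p1):
            ○ open, literals {p1=T, p6=T}.
      branch 2.2 (add \lnot p3):
        ○ open, literals {p3=F, p6=T}.
0 branches closed, 5 open.
An open branch gives a satisfying assignment: p2=T.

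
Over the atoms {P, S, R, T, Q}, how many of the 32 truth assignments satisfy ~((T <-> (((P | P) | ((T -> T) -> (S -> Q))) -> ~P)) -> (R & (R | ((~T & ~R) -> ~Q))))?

Initial set: {~((T <-> (((P | P) | ((T -> T) -> (S -> Q))) -> ~P)) -> (R & (R | ((~T & ~R) -> ~Q))))}.
~((T <-> (((P | P) | ((T -> T) -> (S -> Q))) -> ~P)) -> (R & (R | ((~T & ~R) -> ~Q)))): α-rule — add (T <-> (((P | P) | ((T -> T) -> (S -> Q))) -> ~P)), ~(R & (R | ((~T & ~R) -> ~Q))).
(T <-> (((P | P) | ((T -> T) -> (S -> Q))) -> ~P)): β-rule — branch into T, (((P | P) | ((T -> T) -> (S -> Q))) -> ~P)  //  ~T, ~(((P | P) | ((T -> T) -> (S -> Q))) -> ~P).
  branch 1 (add T, (((P | P) | ((T -> T) -> (S -> Q))) -> ~P)):
    ~(R & (R | ((~T & ~R) -> ~Q))): β-rule — branch into ~R  //  ~(R | ((~T & ~R) -> ~Q)).
      branch 1.1 (add ~R):
        (((P | P) | ((T -> T) -> (S -> Q))) -> ~P): β-rule — branch into ~((P | P) | ((T -> T) -> (S -> Q)))  //  ~P.
          branch 1.1.1 (add ~((P | P) | ((T -> T) -> (S -> Q)))):
            ~((P | P) | ((T -> T) -> (S -> Q))): α-rule — add ~(P | P), ~((T -> T) -> (S -> Q)).
            ~(P | P): α-rule — add ~P, ~P.
            ~((T -> T) -> (S -> Q)): α-rule — add (T -> T), ~(S -> Q).
            ~(S -> Q): α-rule — add S, ~Q.
            (T -> T): β-rule — branch into ~T  //  T.
              branch 1.1.1.1 (add ~T):
                × closes — contains both T and ~T.
              branch 1.1.1.2 (add T):
                ○ open, literals {P=false, Q=false, R=false, S=true, T=true}.
          branch 1.1.2 (add ~P):
            ○ open, literals {P=false, R=false, T=true}.
      branch 1.2 (add ~(R | ((~T & ~R) -> ~Q))):
        ~(R | ((~T & ~R) -> ~Q)): α-rule — add ~R, ~((~T & ~R) -> ~Q).
        ~((~T & ~R) -> ~Q): α-rule — add (~T & ~R), ~~Q.
        (~T & ~R): α-rule — add ~T, ~R.
        × closes — contains both T and ~T.
  branch 2 (add ~T, ~(((P | P) | ((T -> T) -> (S -> Q))) -> ~P)):
    ~(((P | P) | ((T -> T) -> (S -> Q))) -> ~P): α-rule — add ((P | P) | ((T -> T) -> (S -> Q))), ~~P.
    ~(R & (R | ((~T & ~R) -> ~Q))): β-rule — branch into ~R  //  ~(R | ((~T & ~R) -> ~Q)).
      branch 2.1 (add ~R):
        ((P | P) | ((T -> T) -> (S -> Q))): β-rule — branch into (P | P)  //  ((T -> T) -> (S -> Q)).
          branch 2.1.1 (add (P | P)):
            (P | P): β-rule — branch into P  //  P.
              branch 2.1.1.1 (add P):
                ○ open, literals {P=true, R=false, T=false}.
              branch 2.1.1.2 (add P):
                ○ open, literals {P=true, R=false, T=false}.
          branch 2.1.2 (add ((T -> T) -> (S -> Q))):
            ((T -> T) -> (S -> Q)): β-rule — branch into ~(T -> T)  //  (S -> Q).
              branch 2.1.2.1 (add ~(T -> T)):
                ~(T -> T): α-rule — add T, ~T.
                × closes — contains both T and ~T.
              branch 2.1.2.2 (add (S -> Q)):
                (S -> Q): β-rule — branch into ~S  //  Q.
                  branch 2.1.2.2.1 (add ~S):
                    ○ open, literals {P=true, R=false, S=false, T=false}.
                  branch 2.1.2.2.2 (add Q):
                    ○ open, literals {P=true, Q=true, R=false, T=false}.
      branch 2.2 (add ~(R | ((~T & ~R) -> ~Q))):
        ~(R | ((~T & ~R) -> ~Q)): α-rule — add ~R, ~((~T & ~R) -> ~Q).
        ~((~T & ~R) -> ~Q): α-rule — add (~T & ~R), ~~Q.
        (~T & ~R): α-rule — add ~T, ~R.
        ((P | P) | ((T -> T) -> (S -> Q))): β-rule — branch into (P | P)  //  ((T -> T) -> (S -> Q)).
          branch 2.2.1 (add (P | P)):
            (P | P): β-rule — branch into P  //  P.
              branch 2.2.1.1 (add P):
                ○ open, literals {P=true, Q=true, R=false, T=false}.
              branch 2.2.1.2 (add P):
                ○ open, literals {P=true, Q=true, R=false, T=false}.
          branch 2.2.2 (add ((T -> T) -> (S -> Q))):
            ((T -> T) -> (S -> Q)): β-rule — branch into ~(T -> T)  //  (S -> Q).
              branch 2.2.2.1 (add ~(T -> T)):
                ~(T -> T): α-rule — add T, ~T.
                × closes — contains both T and ~T.
              branch 2.2.2.2 (add (S -> Q)):
                (S -> Q): β-rule — branch into ~S  //  Q.
                  branch 2.2.2.2.1 (add ~S):
                    ○ open, literals {P=true, Q=true, R=false, S=false, T=false}.
                  branch 2.2.2.2.2 (add Q):
                    ○ open, literals {P=true, Q=true, R=false, T=false}.
4 branches closed, 10 open.
Each open branch fixes some atoms; the unmentioned ones are free. Counting distinct full assignments: branch {P=false, Q=false, R=false, S=true, T=true} (none free) contributes 1 new; branch {P=false, R=false, T=true} (S, Q) contributes 3 new; branch {P=true, R=false, T=false} (S, Q) contributes 4 new; branch {P=true, R=false, T=false} (S, Q) contributes 0 new; branch {P=true, R=false, S=false, T=false} (Q) contributes 0 new; branch {P=true, Q=true, R=false, T=false} (S) contributes 0 new; branch {P=true, Q=true, R=false, T=false} (S) contributes 0 new; branch {P=true, Q=true, R=false, T=false} (S) contributes 0 new; branch {P=true, Q=true, R=false, S=false, T=false} (none free) contributes 0 new; branch {P=true, Q=true, R=false, T=false} (S) contributes 0 new. Total: 8.

8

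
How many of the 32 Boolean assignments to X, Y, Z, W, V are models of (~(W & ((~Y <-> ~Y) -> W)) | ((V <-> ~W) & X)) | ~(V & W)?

Initial set: {((~(W & ((~Y <-> ~Y) -> W)) | ((V <-> ~W) & X)) | ~(V & W))}.
((~(W & ((~Y <-> ~Y) -> W)) | ((V <-> ~W) & X)) | ~(V & W)): β-rule — branch into (~(W & ((~Y <-> ~Y) -> W)) | ((V <-> ~W) & X))  //  ~(V & W).
  branch 1 (add (~(W & ((~Y <-> ~Y) -> W)) | ((V <-> ~W) & X))):
    (~(W & ((~Y <-> ~Y) -> W)) | ((V <-> ~W) & X)): β-rule — branch into ~(W & ((~Y <-> ~Y) -> W))  //  ((V <-> ~W) & X).
      branch 1.1 (add ~(W & ((~Y <-> ~Y) -> W))):
        ~(W & ((~Y <-> ~Y) -> W)): β-rule — branch into ~W  //  ~((~Y <-> ~Y) -> W).
          branch 1.1.1 (add ~W):
            ○ open, literals {W=F}.
          branch 1.1.2 (add ~((~Y <-> ~Y) -> W)):
            ~((~Y <-> ~Y) -> W): α-rule — add (~Y <-> ~Y), ~W.
            (~Y <-> ~Y): β-rule — branch into ~Y, ~Y  //  ~~Y, ~~Y.
              branch 1.1.2.1 (add ~Y, ~Y):
                ○ open, literals {W=F, Y=F}.
              branch 1.1.2.2 (add ~~Y, ~~Y):
                ○ open, literals {W=F, Y=T}.
      branch 1.2 (add ((V <-> ~W) & X)):
        ((V <-> ~W) & X): α-rule — add (V <-> ~W), X.
        (V <-> ~W): β-rule — branch into V, ~W  //  ~V, ~~W.
          branch 1.2.1 (add V, ~W):
            ○ open, literals {V=T, W=F, X=T}.
          branch 1.2.2 (add ~V, ~~W):
            ○ open, literals {V=F, W=T, X=T}.
  branch 2 (add ~(V & W)):
    ~(V & W): β-rule — branch into ~V  //  ~W.
      branch 2.1 (add ~V):
        ○ open, literals {V=F}.
      branch 2.2 (add ~W):
        ○ open, literals {W=F}.
0 branches closed, 7 open.
Each open branch fixes some atoms; the unmentioned ones are free. Counting distinct full assignments: branch {W=F} (X, Y, Z, V) contributes 16 new; branch {W=F, Y=F} (X, Z, V) contributes 0 new; branch {W=F, Y=T} (X, Z, V) contributes 0 new; branch {V=T, W=F, X=T} (Y, Z) contributes 0 new; branch {V=F, W=T, X=T} (Y, Z) contributes 4 new; branch {V=F} (X, Y, Z, W) contributes 4 new; branch {W=F} (X, Y, Z, V) contributes 0 new. Total: 24.

24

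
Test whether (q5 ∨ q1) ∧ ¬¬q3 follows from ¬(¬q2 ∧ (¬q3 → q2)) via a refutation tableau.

No

Initial set: {¬(¬q2 ∧ (¬q3 → q2)); ¬((q5 ∨ q1) ∧ ¬¬q3)}.
¬(¬q2 ∧ (¬q3 → q2)): β-rule — branch into ¬¬q2  //  ¬(¬q3 → q2).
  branch 1 (add ¬¬q2):
    ¬((q5 ∨ q1) ∧ ¬¬q3): β-rule — branch into ¬(q5 ∨ q1)  //  ¬¬¬q3.
      branch 1.1 (add ¬(q5 ∨ q1)):
        ¬(q5 ∨ q1): α-rule — add ¬q5, ¬q1.
        ○ open, literals {q1=false, q2=true, q5=false}.
      branch 1.2 (add ¬¬¬q3):
        ¬¬¬q3: drop double negation, giving ¬q3.
        ○ open, literals {q2=true, q3=false}.
  branch 2 (add ¬(¬q3 → q2)):
    ¬(¬q3 → q2): α-rule — add ¬q3, ¬q2.
    ¬((q5 ∨ q1) ∧ ¬¬q3): β-rule — branch into ¬(q5 ∨ q1)  //  ¬¬¬q3.
      branch 2.1 (add ¬(q5 ∨ q1)):
        ¬(q5 ∨ q1): α-rule — add ¬q5, ¬q1.
        ○ open, literals {q1=false, q2=false, q3=false, q5=false}.
      branch 2.2 (add ¬¬¬q3):
        ¬¬¬q3: drop double negation, giving ¬q3.
        ○ open, literals {q2=false, q3=false}.
0 branches closed, 4 open.
An open branch gives a countermodel: q1=false, q2=true, q5=false (unmentioned atoms arbitrary); the premises hold there but the conclusion fails.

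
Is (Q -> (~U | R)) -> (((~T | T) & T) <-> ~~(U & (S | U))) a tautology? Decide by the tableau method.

Not valid

Assume the negation and expand:
Initial set: {~((Q -> (~U | R)) -> (((~T | T) & T) <-> ~~(U & (S | U))))}.
~((Q -> (~U | R)) -> (((~T | T) & T) <-> ~~(U & (S | U)))): α-rule — add (Q -> (~U | R)), ~(((~T | T) & T) <-> ~~(U & (S | U))).
(Q -> (~U | R)): β-rule — branch into ~Q  //  (~U | R).
  branch 1 (add ~Q):
    ~(((~T | T) & T) <-> ~~(U & (S | U))): β-rule — branch into ((~T | T) & T), ~~~(U & (S | U))  //  ~((~T | T) & T), ~~(U & (S | U)).
      branch 1.1 (add ((~T | T) & T), ~~~(U & (S | U))):
        ((~T | T) & T): α-rule — add (~T | T), T.
        ~~~(U & (S | U)): drop double negation, giving ~(U & (S | U)).
        (~T | T): β-rule — branch into ~T  //  T.
          branch 1.1.1 (add ~T):
            × closes — contains both T and ~T.
          branch 1.1.2 (add T):
            ~(U & (S | U)): β-rule — branch into ~U  //  ~(S | U).
              branch 1.1.2.1 (add ~U):
                ○ open, literals {Q=false, T=true, U=false}.
              branch 1.1.2.2 (add ~(S | U)):
                ~(S | U): α-rule — add ~S, ~U.
                ○ open, literals {Q=false, S=false, T=true, U=false}.
      branch 1.2 (add ~((~T | T) & T), ~~(U & (S | U))):
        ~~(U & (S | U)): drop double negation, giving (U & (S | U)).
        (U & (S | U)): α-rule — add U, (S | U).
        ~((~T | T) & T): β-rule — branch into ~(~T | T)  //  ~T.
          branch 1.2.1 (add ~(~T | T)):
            ~(~T | T): α-rule — add ~~T, ~T.
            × closes — contains both T and ~T.
          branch 1.2.2 (add ~T):
            (S | U): β-rule — branch into S  //  U.
              branch 1.2.2.1 (add S):
                ○ open, literals {Q=false, S=true, T=false, U=true}.
              branch 1.2.2.2 (add U):
                ○ open, literals {Q=false, T=false, U=true}.
  branch 2 (add (~U | R)):
    ~(((~T | T) & T) <-> ~~(U & (S | U))): β-rule — branch into ((~T | T) & T), ~~~(U & (S | U))  //  ~((~T | T) & T), ~~(U & (S | U)).
      branch 2.1 (add ((~T | T) & T), ~~~(U & (S | U))):
        ((~T | T) & T): α-rule — add (~T | T), T.
        ~~~(U & (S | U)): drop double negation, giving ~(U & (S | U)).
        (~U | R): β-rule — branch into ~U  //  R.
          branch 2.1.1 (add ~U):
            (~T | T): β-rule — branch into ~T  //  T.
              branch 2.1.1.1 (add ~T):
                × closes — contains both T and ~T.
              branch 2.1.1.2 (add T):
                ~(U & (S | U)): β-rule — branch into ~U  //  ~(S | U).
                  branch 2.1.1.2.1 (add ~U):
                    ○ open, literals {T=true, U=false}.
                  branch 2.1.1.2.2 (add ~(S | U)):
                    ~(S | U): α-rule — add ~S, ~U.
                    ○ open, literals {S=false, T=true, U=false}.
          branch 2.1.2 (add R):
            (~T | T): β-rule — branch into ~T  //  T.
              branch 2.1.2.1 (add ~T):
                × closes — contains both T and ~T.
              branch 2.1.2.2 (add T):
                ~(U & (S | U)): β-rule — branch into ~U  //  ~(S | U).
                  branch 2.1.2.2.1 (add ~U):
                    ○ open, literals {R=true, T=true, U=false}.
                  branch 2.1.2.2.2 (add ~(S | U)):
                    ~(S | U): α-rule — add ~S, ~U.
                    ○ open, literals {R=true, S=false, T=true, U=false}.
      branch 2.2 (add ~((~T | T) & T), ~~(U & (S | U))):
        ~~(U & (S | U)): drop double negation, giving (U & (S | U)).
        (U & (S | U)): α-rule — add U, (S | U).
        (~U | R): β-rule — branch into ~U  //  R.
          branch 2.2.1 (add ~U):
            × closes — contains both U and ~U.
          branch 2.2.2 (add R):
            ~((~T | T) & T): β-rule — branch into ~(~T | T)  //  ~T.
              branch 2.2.2.1 (add ~(~T | T)):
                ~(~T | T): α-rule — add ~~T, ~T.
                × closes — contains both T and ~T.
              branch 2.2.2.2 (add ~T):
                (S | U): β-rule — branch into S  //  U.
                  branch 2.2.2.2.1 (add S):
                    ○ open, literals {R=true, S=true, T=false, U=true}.
                  branch 2.2.2.2.2 (add U):
                    ○ open, literals {R=true, T=false, U=true}.
6 branches closed, 10 open.
An open branch gives a countermodel: Q=false, T=true, U=false (unmentioned atoms arbitrary); under it the original formula is false.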